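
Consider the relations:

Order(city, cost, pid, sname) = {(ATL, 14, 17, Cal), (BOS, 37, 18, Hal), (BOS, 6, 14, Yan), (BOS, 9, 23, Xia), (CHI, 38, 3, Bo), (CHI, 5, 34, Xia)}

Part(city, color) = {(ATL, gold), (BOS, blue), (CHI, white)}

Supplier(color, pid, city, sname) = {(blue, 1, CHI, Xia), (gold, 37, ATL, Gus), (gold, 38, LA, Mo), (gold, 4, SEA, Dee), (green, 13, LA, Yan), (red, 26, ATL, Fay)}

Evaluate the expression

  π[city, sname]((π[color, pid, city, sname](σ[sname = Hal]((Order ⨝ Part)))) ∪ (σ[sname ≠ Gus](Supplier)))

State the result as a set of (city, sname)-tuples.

Order ⋈ Part (natural join on city): {(ATL, 14, 17, Cal, gold), (BOS, 37, 18, Hal, blue), (BOS, 6, 14, Yan, blue), (BOS, 9, 23, Xia, blue), (CHI, 38, 3, Bo, white), (CHI, 5, 34, Xia, white)}
Filtering on sname = Hal leaves {(BOS, 37, 18, Hal, blue)}.
Projecting to color, pid, city, sname: {(blue, 18, BOS, Hal)}
Filtering on sname ≠ Gus leaves {(blue, 1, CHI, Xia), (gold, 38, LA, Mo), (gold, 4, SEA, Dee), (green, 13, LA, Yan), (red, 26, ATL, Fay)}.
Union: {(blue, 18, BOS, Hal)} with {(blue, 1, CHI, Xia), (gold, 38, LA, Mo), (gold, 4, SEA, Dee), (green, 13, LA, Yan), (red, 26, ATL, Fay)} → {(blue, 1, CHI, Xia), (blue, 18, BOS, Hal), (gold, 38, LA, Mo), (gold, 4, SEA, Dee), (green, 13, LA, Yan), (red, 26, ATL, Fay)}
Projecting to city, sname: {(ATL, Fay), (BOS, Hal), (CHI, Xia), (LA, Mo), (LA, Yan), (SEA, Dee)}

{(ATL, Fay), (BOS, Hal), (CHI, Xia), (LA, Mo), (LA, Yan), (SEA, Dee)}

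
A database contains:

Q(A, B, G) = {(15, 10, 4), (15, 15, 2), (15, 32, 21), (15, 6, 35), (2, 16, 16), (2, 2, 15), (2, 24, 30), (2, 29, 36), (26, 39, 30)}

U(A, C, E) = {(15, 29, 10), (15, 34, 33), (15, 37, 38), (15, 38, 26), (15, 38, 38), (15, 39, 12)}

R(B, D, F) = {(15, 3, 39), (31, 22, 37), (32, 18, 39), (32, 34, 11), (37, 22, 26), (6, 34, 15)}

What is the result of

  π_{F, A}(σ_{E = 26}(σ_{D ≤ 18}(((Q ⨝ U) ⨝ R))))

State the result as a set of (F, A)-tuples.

Q ⋈ U (natural join on A): {(15, 10, 4, 29, 10), (15, 10, 4, 34, 33), (15, 10, 4, 37, 38), (15, 10, 4, 38, 26), (15, 10, 4, 38, 38), (15, 10, 4, 39, 12), (15, 15, 2, 29, 10), (15, 15, 2, 34, 33), (15, 15, 2, 37, 38), (15, 15, 2, 38, 26), (15, 15, 2, 38, 38), (15, 15, 2, 39, 12), (15, 32, 21, 29, 10), (15, 32, 21, 34, 33), (15, 32, 21, 37, 38), (15, 32, 21, 38, 26), (15, 32, 21, 38, 38), (15, 32, 21, 39, 12), (15, 6, 35, 29, 10), (15, 6, 35, 34, 33), (15, 6, 35, 37, 38), (15, 6, 35, 38, 26), (15, 6, 35, 38, 38), (15, 6, 35, 39, 12)}
(Q ⨝ U) ⋈ R (natural join on B): {(15, 15, 2, 29, 10, 3, 39), (15, 15, 2, 34, 33, 3, 39), (15, 15, 2, 37, 38, 3, 39), (15, 15, 2, 38, 26, 3, 39), (15, 15, 2, 38, 38, 3, 39), (15, 15, 2, 39, 12, 3, 39), (15, 32, 21, 29, 10, 18, 39), (15, 32, 21, 29, 10, 34, 11), (15, 32, 21, 34, 33, 18, 39), (15, 32, 21, 34, 33, 34, 11), (15, 32, 21, 37, 38, 18, 39), (15, 32, 21, 37, 38, 34, 11), (15, 32, 21, 38, 26, 18, 39), (15, 32, 21, 38, 26, 34, 11), (15, 32, 21, 38, 38, 18, 39), (15, 32, 21, 38, 38, 34, 11), (15, 32, 21, 39, 12, 18, 39), (15, 32, 21, 39, 12, 34, 11), (15, 6, 35, 29, 10, 34, 15), (15, 6, 35, 34, 33, 34, 15), (15, 6, 35, 37, 38, 34, 15), (15, 6, 35, 38, 26, 34, 15), (15, 6, 35, 38, 38, 34, 15), (15, 6, 35, 39, 12, 34, 15)}
Selection D ≤ 18: {(15, 15, 2, 29, 10, 3, 39), (15, 15, 2, 34, 33, 3, 39), (15, 15, 2, 37, 38, 3, 39), (15, 15, 2, 38, 26, 3, 39), (15, 15, 2, 38, 38, 3, 39), (15, 15, 2, 39, 12, 3, 39), (15, 32, 21, 29, 10, 18, 39), (15, 32, 21, 34, 33, 18, 39), (15, 32, 21, 37, 38, 18, 39), (15, 32, 21, 38, 26, 18, 39), (15, 32, 21, 38, 38, 18, 39), (15, 32, 21, 39, 12, 18, 39)}
Selection E = 26: {(15, 15, 2, 38, 26, 3, 39), (15, 32, 21, 38, 26, 18, 39)}
π_{F, A} gives {(39, 15)} (1 duplicate(s) eliminated).

{(39, 15)}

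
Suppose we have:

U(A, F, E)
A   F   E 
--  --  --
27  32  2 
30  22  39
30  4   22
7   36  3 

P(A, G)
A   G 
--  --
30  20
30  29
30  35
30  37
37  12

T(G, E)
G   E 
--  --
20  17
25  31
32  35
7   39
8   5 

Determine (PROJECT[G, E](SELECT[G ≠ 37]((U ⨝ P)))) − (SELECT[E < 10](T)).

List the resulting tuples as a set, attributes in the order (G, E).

{(20, 22), (20, 39), (29, 22), (29, 39), (35, 22), (35, 39)}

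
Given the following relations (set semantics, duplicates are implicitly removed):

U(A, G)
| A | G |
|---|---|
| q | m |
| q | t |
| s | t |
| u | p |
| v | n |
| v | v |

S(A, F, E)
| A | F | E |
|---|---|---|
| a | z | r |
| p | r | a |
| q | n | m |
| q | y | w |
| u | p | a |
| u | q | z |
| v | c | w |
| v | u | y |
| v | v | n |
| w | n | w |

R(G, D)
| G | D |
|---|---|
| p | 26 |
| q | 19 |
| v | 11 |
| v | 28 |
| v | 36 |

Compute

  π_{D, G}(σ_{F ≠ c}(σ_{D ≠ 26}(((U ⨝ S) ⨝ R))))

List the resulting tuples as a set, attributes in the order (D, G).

{(11, v), (28, v), (36, v)}

Natural join on A: {(q, m, n, m), (q, m, y, w), (q, t, n, m), (q, t, y, w), (u, p, p, a), (u, p, q, z), (v, n, c, w), (v, n, u, y), (v, n, v, n), (v, v, c, w), (v, v, u, y), (v, v, v, n)}
Natural join on G: {(u, p, p, a, 26), (u, p, q, z, 26), (v, v, c, w, 11), (v, v, c, w, 28), (v, v, c, w, 36), (v, v, u, y, 11), (v, v, u, y, 28), (v, v, u, y, 36), (v, v, v, n, 11), (v, v, v, n, 28), (v, v, v, n, 36)}
σ[D ≠ 26]: keep tuples satisfying D ≠ 26 → {(v, v, c, w, 11), (v, v, c, w, 28), (v, v, c, w, 36), (v, v, u, y, 11), (v, v, u, y, 28), (v, v, u, y, 36), (v, v, v, n, 11), (v, v, v, n, 28), (v, v, v, n, 36)}
σ[F ≠ c]: keep tuples satisfying F ≠ c → {(v, v, u, y, 11), (v, v, u, y, 28), (v, v, u, y, 36), (v, v, v, n, 11), (v, v, v, n, 28), (v, v, v, n, 36)}
Keep only column(s) D, G (3 duplicate(s) eliminated): {(11, v), (28, v), (36, v)}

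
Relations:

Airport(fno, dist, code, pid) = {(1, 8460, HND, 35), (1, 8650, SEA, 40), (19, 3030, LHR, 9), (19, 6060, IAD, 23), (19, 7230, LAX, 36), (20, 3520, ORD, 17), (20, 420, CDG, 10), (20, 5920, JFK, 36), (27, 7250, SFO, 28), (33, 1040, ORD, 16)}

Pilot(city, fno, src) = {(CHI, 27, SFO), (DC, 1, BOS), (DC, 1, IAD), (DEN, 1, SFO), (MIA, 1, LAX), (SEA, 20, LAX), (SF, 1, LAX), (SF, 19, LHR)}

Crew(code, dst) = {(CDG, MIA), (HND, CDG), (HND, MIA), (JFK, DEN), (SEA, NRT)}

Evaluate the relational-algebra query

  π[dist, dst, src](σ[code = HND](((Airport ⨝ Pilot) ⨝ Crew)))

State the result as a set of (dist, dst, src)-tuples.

{(8460, CDG, BOS), (8460, CDG, IAD), (8460, CDG, LAX), (8460, CDG, SFO), (8460, MIA, BOS), (8460, MIA, IAD), (8460, MIA, LAX), (8460, MIA, SFO)}

Natural join on fno: {(1, 8460, HND, 35, DC, BOS), (1, 8460, HND, 35, DC, IAD), (1, 8460, HND, 35, DEN, SFO), (1, 8460, HND, 35, MIA, LAX), (1, 8460, HND, 35, SF, LAX), (1, 8650, SEA, 40, DC, BOS), (1, 8650, SEA, 40, DC, IAD), (1, 8650, SEA, 40, DEN, SFO), (1, 8650, SEA, 40, MIA, LAX), (1, 8650, SEA, 40, SF, LAX), (19, 3030, LHR, 9, SF, LHR), (19, 6060, IAD, 23, SF, LHR), (19, 7230, LAX, 36, SF, LHR), (20, 3520, ORD, 17, SEA, LAX), (20, 420, CDG, 10, SEA, LAX), (20, 5920, JFK, 36, SEA, LAX), (27, 7250, SFO, 28, CHI, SFO)}
Natural join on code: {(1, 8460, HND, 35, DC, BOS, CDG), (1, 8460, HND, 35, DC, BOS, MIA), (1, 8460, HND, 35, DC, IAD, CDG), (1, 8460, HND, 35, DC, IAD, MIA), (1, 8460, HND, 35, DEN, SFO, CDG), (1, 8460, HND, 35, DEN, SFO, MIA), (1, 8460, HND, 35, MIA, LAX, CDG), (1, 8460, HND, 35, MIA, LAX, MIA), (1, 8460, HND, 35, SF, LAX, CDG), (1, 8460, HND, 35, SF, LAX, MIA), (1, 8650, SEA, 40, DC, BOS, NRT), (1, 8650, SEA, 40, DC, IAD, NRT), (1, 8650, SEA, 40, DEN, SFO, NRT), (1, 8650, SEA, 40, MIA, LAX, NRT), (1, 8650, SEA, 40, SF, LAX, NRT), (20, 420, CDG, 10, SEA, LAX, MIA), (20, 5920, JFK, 36, SEA, LAX, DEN)}
σ[code = HND]: keep tuples satisfying code = HND → {(1, 8460, HND, 35, DC, BOS, CDG), (1, 8460, HND, 35, DC, BOS, MIA), (1, 8460, HND, 35, DC, IAD, CDG), (1, 8460, HND, 35, DC, IAD, MIA), (1, 8460, HND, 35, DEN, SFO, CDG), (1, 8460, HND, 35, DEN, SFO, MIA), (1, 8460, HND, 35, MIA, LAX, CDG), (1, 8460, HND, 35, MIA, LAX, MIA), (1, 8460, HND, 35, SF, LAX, CDG), (1, 8460, HND, 35, SF, LAX, MIA)}
π[dist, dst, src]: project onto (dist, dst, src) (2 duplicate(s) eliminated) → {(8460, CDG, BOS), (8460, CDG, IAD), (8460, CDG, LAX), (8460, CDG, SFO), (8460, MIA, BOS), (8460, MIA, IAD), (8460, MIA, LAX), (8460, MIA, SFO)}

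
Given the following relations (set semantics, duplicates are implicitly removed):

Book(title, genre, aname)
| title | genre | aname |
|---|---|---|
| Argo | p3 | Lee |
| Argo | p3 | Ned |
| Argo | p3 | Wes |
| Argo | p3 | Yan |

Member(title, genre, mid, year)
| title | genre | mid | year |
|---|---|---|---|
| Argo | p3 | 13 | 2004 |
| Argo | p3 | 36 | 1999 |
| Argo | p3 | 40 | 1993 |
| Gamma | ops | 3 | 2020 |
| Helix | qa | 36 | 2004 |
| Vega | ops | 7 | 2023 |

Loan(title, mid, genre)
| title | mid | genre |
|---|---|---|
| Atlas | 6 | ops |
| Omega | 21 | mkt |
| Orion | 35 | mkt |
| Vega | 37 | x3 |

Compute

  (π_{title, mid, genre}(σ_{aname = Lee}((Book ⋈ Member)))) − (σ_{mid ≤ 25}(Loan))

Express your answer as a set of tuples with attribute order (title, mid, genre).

{(Argo, 13, p3), (Argo, 36, p3), (Argo, 40, p3)}

Joining Book and Member on title, genre yields {(Argo, p3, Lee, 13, 2004), (Argo, p3, Lee, 36, 1999), (Argo, p3, Lee, 40, 1993), (Argo, p3, Ned, 13, 2004), (Argo, p3, Ned, 36, 1999), (Argo, p3, Ned, 40, 1993), (Argo, p3, Wes, 13, 2004), (Argo, p3, Wes, 36, 1999), (Argo, p3, Wes, 40, 1993), (Argo, p3, Yan, 13, 2004), (Argo, p3, Yan, 36, 1999), (Argo, p3, Yan, 40, 1993)}.
Selection aname = Lee: {(Argo, p3, Lee, 13, 2004), (Argo, p3, Lee, 36, 1999), (Argo, p3, Lee, 40, 1993)}
π_{title, mid, genre} gives {(Argo, 13, p3), (Argo, 36, p3), (Argo, 40, p3)}.
Selection mid ≤ 25: {(Atlas, 6, ops), (Omega, 21, mkt)}
Set difference of the two operands is {(Argo, 13, p3), (Argo, 36, p3), (Argo, 40, p3)}.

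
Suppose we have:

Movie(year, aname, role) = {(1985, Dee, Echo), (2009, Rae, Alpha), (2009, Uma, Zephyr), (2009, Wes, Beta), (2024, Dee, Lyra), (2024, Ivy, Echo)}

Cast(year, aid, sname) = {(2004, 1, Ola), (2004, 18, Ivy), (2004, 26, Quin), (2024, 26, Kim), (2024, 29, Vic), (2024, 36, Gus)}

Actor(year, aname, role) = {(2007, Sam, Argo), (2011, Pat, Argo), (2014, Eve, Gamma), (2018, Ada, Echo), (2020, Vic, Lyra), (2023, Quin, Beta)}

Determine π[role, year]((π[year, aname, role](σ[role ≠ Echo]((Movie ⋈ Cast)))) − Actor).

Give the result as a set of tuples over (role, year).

{(Lyra, 2024)}

Movie ⋈ Cast (natural join on year): {(2024, Dee, Lyra, 26, Kim), (2024, Dee, Lyra, 29, Vic), (2024, Dee, Lyra, 36, Gus), (2024, Ivy, Echo, 26, Kim), (2024, Ivy, Echo, 29, Vic), (2024, Ivy, Echo, 36, Gus)}
σ[role ≠ Echo]: keep tuples satisfying role ≠ Echo → {(2024, Dee, Lyra, 26, Kim), (2024, Dee, Lyra, 29, Vic), (2024, Dee, Lyra, 36, Gus)}
Projecting to year, aname, role (2 duplicate(s) eliminated): {(2024, Dee, Lyra)}
Set difference of the two operands is {(2024, Dee, Lyra)}.
Projecting to role, year: {(Lyra, 2024)}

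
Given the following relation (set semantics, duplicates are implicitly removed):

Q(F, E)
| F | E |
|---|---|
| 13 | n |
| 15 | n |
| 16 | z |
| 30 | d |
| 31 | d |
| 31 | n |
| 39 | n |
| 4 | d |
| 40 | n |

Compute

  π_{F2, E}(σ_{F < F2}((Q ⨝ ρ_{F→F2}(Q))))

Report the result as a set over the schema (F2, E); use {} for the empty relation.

{(15, n), (30, d), (31, d), (31, n), (39, n), (40, n)}

ρ[F→F2]: schema becomes (F2, E); tuples unchanged.
Joining Q and ρ_{F→F2}(Q) on E yields {(13, n, 13), (13, n, 15), (13, n, 31), (13, n, 39), (13, n, 40), (15, n, 13), (15, n, 15), (15, n, 31), (15, n, 39), (15, n, 40), (16, z, 16), (30, d, 30), (30, d, 31), (30, d, 4), (31, d, 30), (31, d, 31), (31, d, 4), (31, n, 13), (31, n, 15), (31, n, 31), (31, n, 39), (31, n, 40), (39, n, 13), (39, n, 15), (39, n, 31), (39, n, 39), (39, n, 40), (4, d, 30), (4, d, 31), (4, d, 4), (40, n, 13), (40, n, 15), (40, n, 31), (40, n, 39), (40, n, 40)}.
Apply σ_{F < F2}; surviving tuples: {(13, n, 15), (13, n, 31), (13, n, 39), (13, n, 40), (15, n, 31), (15, n, 39), (15, n, 40), (30, d, 31), (31, n, 39), (31, n, 40), (39, n, 40), (4, d, 30), (4, d, 31)}
Keep only column(s) F2, E (7 duplicate(s) eliminated): {(15, n), (30, d), (31, d), (31, n), (39, n), (40, n)}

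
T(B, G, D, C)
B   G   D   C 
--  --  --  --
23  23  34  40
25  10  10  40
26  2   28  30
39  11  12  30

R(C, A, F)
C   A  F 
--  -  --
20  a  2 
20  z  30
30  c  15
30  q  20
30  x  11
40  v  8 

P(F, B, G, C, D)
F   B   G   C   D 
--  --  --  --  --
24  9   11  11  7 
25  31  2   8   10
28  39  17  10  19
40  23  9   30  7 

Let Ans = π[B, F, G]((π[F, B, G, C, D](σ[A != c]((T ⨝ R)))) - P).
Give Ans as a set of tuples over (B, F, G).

{(23, 8, 23), (25, 8, 10), (26, 11, 2), (26, 20, 2), (39, 11, 11), (39, 20, 11)}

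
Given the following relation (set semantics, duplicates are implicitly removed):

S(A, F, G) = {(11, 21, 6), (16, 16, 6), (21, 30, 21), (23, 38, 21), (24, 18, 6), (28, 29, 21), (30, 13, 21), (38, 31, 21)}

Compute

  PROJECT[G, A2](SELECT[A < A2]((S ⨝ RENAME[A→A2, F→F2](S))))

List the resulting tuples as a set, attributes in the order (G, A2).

ρ[A→A2, F→F2]: schema becomes (A2, F2, G); tuples unchanged.
S ⋈ RENAME[A→A2, F→F2](S) (natural join on G): {(11, 21, 6, 11, 21), (11, 21, 6, 16, 16), (11, 21, 6, 24, 18), (16, 16, 6, 11, 21), (16, 16, 6, 16, 16), (16, 16, 6, 24, 18), (21, 30, 21, 21, 30), (21, 30, 21, 23, 38), (21, 30, 21, 28, 29), (21, 30, 21, 30, 13), (21, 30, 21, 38, 31), (23, 38, 21, 21, 30), (23, 38, 21, 23, 38), (23, 38, 21, 28, 29), (23, 38, 21, 30, 13), (23, 38, 21, 38, 31), (24, 18, 6, 11, 21), (24, 18, 6, 16, 16), (24, 18, 6, 24, 18), (28, 29, 21, 21, 30), (28, 29, 21, 23, 38), (28, 29, 21, 28, 29), (28, 29, 21, 30, 13), (28, 29, 21, 38, 31), (30, 13, 21, 21, 30), (30, 13, 21, 23, 38), (30, 13, 21, 28, 29), (30, 13, 21, 30, 13), (30, 13, 21, 38, 31), (38, 31, 21, 21, 30), (38, 31, 21, 23, 38), (38, 31, 21, 28, 29), (38, 31, 21, 30, 13), (38, 31, 21, 38, 31)}
Filtering on A < A2 leaves {(11, 21, 6, 16, 16), (11, 21, 6, 24, 18), (16, 16, 6, 24, 18), (21, 30, 21, 23, 38), (21, 30, 21, 28, 29), (21, 30, 21, 30, 13), (21, 30, 21, 38, 31), (23, 38, 21, 28, 29), (23, 38, 21, 30, 13), (23, 38, 21, 38, 31), (28, 29, 21, 30, 13), (28, 29, 21, 38, 31), (30, 13, 21, 38, 31)}.
π[G, A2]: project onto (G, A2) (7 duplicate(s) eliminated) → {(21, 23), (21, 28), (21, 30), (21, 38), (6, 16), (6, 24)}

{(21, 23), (21, 28), (21, 30), (21, 38), (6, 16), (6, 24)}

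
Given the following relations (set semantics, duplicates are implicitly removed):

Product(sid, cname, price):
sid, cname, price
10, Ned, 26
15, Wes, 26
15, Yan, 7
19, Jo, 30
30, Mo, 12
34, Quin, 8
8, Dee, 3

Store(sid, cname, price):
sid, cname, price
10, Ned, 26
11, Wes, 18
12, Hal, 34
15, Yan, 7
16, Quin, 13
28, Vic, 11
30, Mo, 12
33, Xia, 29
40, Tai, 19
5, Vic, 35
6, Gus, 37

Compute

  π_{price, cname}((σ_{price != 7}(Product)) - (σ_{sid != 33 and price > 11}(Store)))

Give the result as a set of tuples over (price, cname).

{(26, Wes), (3, Dee), (30, Jo), (8, Quin)}

Selection price != 7: {(10, Ned, 26), (15, Wes, 26), (19, Jo, 30), (30, Mo, 12), (34, Quin, 8), (8, Dee, 3)}
Selection sid != 33 and price > 11: {(10, Ned, 26), (11, Wes, 18), (12, Hal, 34), (16, Quin, 13), (30, Mo, 12), (40, Tai, 19), (5, Vic, 35), (6, Gus, 37)}
Taking the difference: {(15, Wes, 26), (19, Jo, 30), (34, Quin, 8), (8, Dee, 3)}
Keep only column(s) price, cname: {(26, Wes), (3, Dee), (30, Jo), (8, Quin)}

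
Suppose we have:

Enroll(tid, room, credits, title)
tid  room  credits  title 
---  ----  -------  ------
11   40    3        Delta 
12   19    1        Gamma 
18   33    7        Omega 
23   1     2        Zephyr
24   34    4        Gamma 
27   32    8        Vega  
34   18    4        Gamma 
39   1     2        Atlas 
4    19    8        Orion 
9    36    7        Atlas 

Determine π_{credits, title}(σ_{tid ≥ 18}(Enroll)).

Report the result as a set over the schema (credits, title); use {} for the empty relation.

{(2, Atlas), (2, Zephyr), (4, Gamma), (7, Omega), (8, Vega)}

σ[tid ≥ 18]: keep tuples satisfying tid ≥ 18 → {(18, 33, 7, Omega), (23, 1, 2, Zephyr), (24, 34, 4, Gamma), (27, 32, 8, Vega), (34, 18, 4, Gamma), (39, 1, 2, Atlas)}
π[credits, title]: project onto (credits, title) (1 duplicate(s) eliminated) → {(2, Atlas), (2, Zephyr), (4, Gamma), (7, Omega), (8, Vega)}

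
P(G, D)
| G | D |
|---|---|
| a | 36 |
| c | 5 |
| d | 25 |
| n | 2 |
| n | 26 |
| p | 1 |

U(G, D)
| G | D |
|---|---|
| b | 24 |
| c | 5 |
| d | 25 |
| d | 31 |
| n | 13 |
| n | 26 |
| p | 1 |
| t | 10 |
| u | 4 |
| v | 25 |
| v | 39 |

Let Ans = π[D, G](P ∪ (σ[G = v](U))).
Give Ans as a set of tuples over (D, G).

Apply σ_{G = v}; surviving tuples: {(v, 25), (v, 39)}
Taking the union: {(a, 36), (c, 5), (d, 25), (n, 2), (n, 26), (p, 1), (v, 25), (v, 39)}
π[D, G]: project onto (D, G) → {(1, p), (2, n), (25, d), (25, v), (26, n), (36, a), (39, v), (5, c)}

{(1, p), (2, n), (25, d), (25, v), (26, n), (36, a), (39, v), (5, c)}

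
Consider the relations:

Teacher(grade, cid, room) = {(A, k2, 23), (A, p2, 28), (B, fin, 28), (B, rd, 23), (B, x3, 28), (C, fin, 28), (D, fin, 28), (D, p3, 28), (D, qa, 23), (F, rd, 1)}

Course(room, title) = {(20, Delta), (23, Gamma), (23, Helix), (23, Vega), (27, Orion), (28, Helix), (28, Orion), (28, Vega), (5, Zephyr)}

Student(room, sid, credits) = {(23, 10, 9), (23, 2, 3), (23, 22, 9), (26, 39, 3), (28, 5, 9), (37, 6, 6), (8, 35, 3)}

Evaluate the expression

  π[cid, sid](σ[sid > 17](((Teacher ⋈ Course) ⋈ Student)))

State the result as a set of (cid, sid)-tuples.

Teacher ⋈ Course (natural join on room): {(A, k2, 23, Gamma), (A, k2, 23, Helix), (A, k2, 23, Vega), (A, p2, 28, Helix), (A, p2, 28, Orion), (A, p2, 28, Vega), (B, fin, 28, Helix), (B, fin, 28, Orion), (B, fin, 28, Vega), (B, rd, 23, Gamma), (B, rd, 23, Helix), (B, rd, 23, Vega), (B, x3, 28, Helix), (B, x3, 28, Orion), (B, x3, 28, Vega), (C, fin, 28, Helix), (C, fin, 28, Orion), (C, fin, 28, Vega), (D, fin, 28, Helix), (D, fin, 28, Orion), (D, fin, 28, Vega), (D, p3, 28, Helix), (D, p3, 28, Orion), (D, p3, 28, Vega), (D, qa, 23, Gamma), (D, qa, 23, Helix), (D, qa, 23, Vega)}
(Teacher ⋈ Course) ⋈ Student (natural join on room): {(A, k2, 23, Gamma, 10, 9), (A, k2, 23, Gamma, 2, 3), (A, k2, 23, Gamma, 22, 9), (A, k2, 23, Helix, 10, 9), (A, k2, 23, Helix, 2, 3), (A, k2, 23, Helix, 22, 9), (A, k2, 23, Vega, 10, 9), (A, k2, 23, Vega, 2, 3), (A, k2, 23, Vega, 22, 9), (A, p2, 28, Helix, 5, 9), (A, p2, 28, Orion, 5, 9), (A, p2, 28, Vega, 5, 9), (B, fin, 28, Helix, 5, 9), (B, fin, 28, Orion, 5, 9), (B, fin, 28, Vega, 5, 9), (B, rd, 23, Gamma, 10, 9), (B, rd, 23, Gamma, 2, 3), (B, rd, 23, Gamma, 22, 9), (B, rd, 23, Helix, 10, 9), (B, rd, 23, Helix, 2, 3), (B, rd, 23, Helix, 22, 9), (B, rd, 23, Vega, 10, 9), (B, rd, 23, Vega, 2, 3), (B, rd, 23, Vega, 22, 9), (B, x3, 28, Helix, 5, 9), (B, x3, 28, Orion, 5, 9), (B, x3, 28, Vega, 5, 9), (C, fin, 28, Helix, 5, 9), (C, fin, 28, Orion, 5, 9), (C, fin, 28, Vega, 5, 9), (D, fin, 28, Helix, 5, 9), (D, fin, 28, Orion, 5, 9), (D, fin, 28, Vega, 5, 9), (D, p3, 28, Helix, 5, 9), (D, p3, 28, Orion, 5, 9), (D, p3, 28, Vega, 5, 9), (D, qa, 23, Gamma, 10, 9), (D, qa, 23, Gamma, 2, 3), (D, qa, 23, Gamma, 22, 9), (D, qa, 23, Helix, 10, 9), (D, qa, 23, Helix, 2, 3), (D, qa, 23, Helix, 22, 9), (D, qa, 23, Vega, 10, 9), (D, qa, 23, Vega, 2, 3), (D, qa, 23, Vega, 22, 9)}
σ[sid > 17]: keep tuples satisfying sid > 17 → {(A, k2, 23, Gamma, 22, 9), (A, k2, 23, Helix, 22, 9), (A, k2, 23, Vega, 22, 9), (B, rd, 23, Gamma, 22, 9), (B, rd, 23, Helix, 22, 9), (B, rd, 23, Vega, 22, 9), (D, qa, 23, Gamma, 22, 9), (D, qa, 23, Helix, 22, 9), (D, qa, 23, Vega, 22, 9)}
π_{cid, sid} gives {(k2, 22), (qa, 22), (rd, 22)} (6 duplicate(s) eliminated).

{(k2, 22), (qa, 22), (rd, 22)}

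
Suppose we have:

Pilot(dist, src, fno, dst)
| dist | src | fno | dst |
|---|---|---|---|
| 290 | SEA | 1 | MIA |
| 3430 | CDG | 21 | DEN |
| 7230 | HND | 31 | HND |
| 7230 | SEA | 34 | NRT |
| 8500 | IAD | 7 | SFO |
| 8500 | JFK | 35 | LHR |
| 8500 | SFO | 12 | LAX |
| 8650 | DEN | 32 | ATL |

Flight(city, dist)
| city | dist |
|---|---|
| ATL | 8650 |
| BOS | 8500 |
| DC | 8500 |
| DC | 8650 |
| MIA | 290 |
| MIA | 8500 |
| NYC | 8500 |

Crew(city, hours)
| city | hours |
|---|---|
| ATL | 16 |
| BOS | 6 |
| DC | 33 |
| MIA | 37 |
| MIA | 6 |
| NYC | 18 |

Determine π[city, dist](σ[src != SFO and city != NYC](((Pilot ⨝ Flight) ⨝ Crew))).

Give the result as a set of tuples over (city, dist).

Natural join on dist: {(290, SEA, 1, MIA, MIA), (8500, IAD, 7, SFO, BOS), (8500, IAD, 7, SFO, DC), (8500, IAD, 7, SFO, MIA), (8500, IAD, 7, SFO, NYC), (8500, JFK, 35, LHR, BOS), (8500, JFK, 35, LHR, DC), (8500, JFK, 35, LHR, MIA), (8500, JFK, 35, LHR, NYC), (8500, SFO, 12, LAX, BOS), (8500, SFO, 12, LAX, DC), (8500, SFO, 12, LAX, MIA), (8500, SFO, 12, LAX, NYC), (8650, DEN, 32, ATL, ATL), (8650, DEN, 32, ATL, DC)}
Natural join on city: {(290, SEA, 1, MIA, MIA, 37), (290, SEA, 1, MIA, MIA, 6), (8500, IAD, 7, SFO, BOS, 6), (8500, IAD, 7, SFO, DC, 33), (8500, IAD, 7, SFO, MIA, 37), (8500, IAD, 7, SFO, MIA, 6), (8500, IAD, 7, SFO, NYC, 18), (8500, JFK, 35, LHR, BOS, 6), (8500, JFK, 35, LHR, DC, 33), (8500, JFK, 35, LHR, MIA, 37), (8500, JFK, 35, LHR, MIA, 6), (8500, JFK, 35, LHR, NYC, 18), (8500, SFO, 12, LAX, BOS, 6), (8500, SFO, 12, LAX, DC, 33), (8500, SFO, 12, LAX, MIA, 37), (8500, SFO, 12, LAX, MIA, 6), (8500, SFO, 12, LAX, NYC, 18), (8650, DEN, 32, ATL, ATL, 16), (8650, DEN, 32, ATL, DC, 33)}
Selection src != SFO and city != NYC: {(290, SEA, 1, MIA, MIA, 37), (290, SEA, 1, MIA, MIA, 6), (8500, IAD, 7, SFO, BOS, 6), (8500, IAD, 7, SFO, DC, 33), (8500, IAD, 7, SFO, MIA, 37), (8500, IAD, 7, SFO, MIA, 6), (8500, JFK, 35, LHR, BOS, 6), (8500, JFK, 35, LHR, DC, 33), (8500, JFK, 35, LHR, MIA, 37), (8500, JFK, 35, LHR, MIA, 6), (8650, DEN, 32, ATL, ATL, 16), (8650, DEN, 32, ATL, DC, 33)}
π_{city, dist} gives {(ATL, 8650), (BOS, 8500), (DC, 8500), (DC, 8650), (MIA, 290), (MIA, 8500)} (6 duplicate(s) eliminated).

{(ATL, 8650), (BOS, 8500), (DC, 8500), (DC, 8650), (MIA, 290), (MIA, 8500)}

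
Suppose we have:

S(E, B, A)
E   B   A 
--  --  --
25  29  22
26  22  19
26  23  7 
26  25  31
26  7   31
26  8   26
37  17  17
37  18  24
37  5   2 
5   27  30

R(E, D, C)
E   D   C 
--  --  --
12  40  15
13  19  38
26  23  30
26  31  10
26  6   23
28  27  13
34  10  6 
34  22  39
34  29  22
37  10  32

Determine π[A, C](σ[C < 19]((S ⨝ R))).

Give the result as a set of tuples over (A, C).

S ⋈ R (natural join on E): {(26, 22, 19, 23, 30), (26, 22, 19, 31, 10), (26, 22, 19, 6, 23), (26, 23, 7, 23, 30), (26, 23, 7, 31, 10), (26, 23, 7, 6, 23), (26, 25, 31, 23, 30), (26, 25, 31, 31, 10), (26, 25, 31, 6, 23), (26, 7, 31, 23, 30), (26, 7, 31, 31, 10), (26, 7, 31, 6, 23), (26, 8, 26, 23, 30), (26, 8, 26, 31, 10), (26, 8, 26, 6, 23), (37, 17, 17, 10, 32), (37, 18, 24, 10, 32), (37, 5, 2, 10, 32)}
σ[C < 19]: keep tuples satisfying C < 19 → {(26, 22, 19, 31, 10), (26, 23, 7, 31, 10), (26, 25, 31, 31, 10), (26, 7, 31, 31, 10), (26, 8, 26, 31, 10)}
Projecting to A, C (1 duplicate(s) eliminated): {(19, 10), (26, 10), (31, 10), (7, 10)}

{(19, 10), (26, 10), (31, 10), (7, 10)}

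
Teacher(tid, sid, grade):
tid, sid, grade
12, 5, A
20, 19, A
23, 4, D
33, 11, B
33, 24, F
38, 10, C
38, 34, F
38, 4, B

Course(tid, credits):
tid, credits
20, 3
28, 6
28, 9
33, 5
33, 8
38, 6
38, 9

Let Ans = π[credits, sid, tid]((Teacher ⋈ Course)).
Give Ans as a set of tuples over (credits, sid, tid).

Joining Teacher and Course on tid yields {(20, 19, A, 3), (33, 11, B, 5), (33, 11, B, 8), (33, 24, F, 5), (33, 24, F, 8), (38, 10, C, 6), (38, 10, C, 9), (38, 34, F, 6), (38, 34, F, 9), (38, 4, B, 6), (38, 4, B, 9)}.
Projecting to credits, sid, tid: {(3, 19, 20), (5, 11, 33), (5, 24, 33), (6, 10, 38), (6, 34, 38), (6, 4, 38), (8, 11, 33), (8, 24, 33), (9, 10, 38), (9, 34, 38), (9, 4, 38)}

{(3, 19, 20), (5, 11, 33), (5, 24, 33), (6, 10, 38), (6, 34, 38), (6, 4, 38), (8, 11, 33), (8, 24, 33), (9, 10, 38), (9, 34, 38), (9, 4, 38)}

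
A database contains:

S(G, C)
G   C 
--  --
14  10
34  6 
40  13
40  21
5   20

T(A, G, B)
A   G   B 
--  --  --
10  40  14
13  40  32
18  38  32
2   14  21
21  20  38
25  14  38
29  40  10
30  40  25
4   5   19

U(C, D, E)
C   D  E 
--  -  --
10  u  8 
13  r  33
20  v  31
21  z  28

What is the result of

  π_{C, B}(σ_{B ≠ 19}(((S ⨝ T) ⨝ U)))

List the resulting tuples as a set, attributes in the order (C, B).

{(10, 21), (10, 38), (13, 10), (13, 14), (13, 25), (13, 32), (21, 10), (21, 14), (21, 25), (21, 32)}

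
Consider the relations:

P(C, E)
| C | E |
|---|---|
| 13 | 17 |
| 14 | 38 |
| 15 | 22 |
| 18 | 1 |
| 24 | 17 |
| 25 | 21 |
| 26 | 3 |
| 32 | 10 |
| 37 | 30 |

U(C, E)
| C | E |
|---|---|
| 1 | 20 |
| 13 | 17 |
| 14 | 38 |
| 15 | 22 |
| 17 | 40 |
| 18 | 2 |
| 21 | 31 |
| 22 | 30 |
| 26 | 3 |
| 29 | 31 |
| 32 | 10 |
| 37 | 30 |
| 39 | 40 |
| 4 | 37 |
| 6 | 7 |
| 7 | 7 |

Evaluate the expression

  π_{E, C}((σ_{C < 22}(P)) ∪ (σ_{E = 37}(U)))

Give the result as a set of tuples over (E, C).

{(1, 18), (17, 13), (22, 15), (37, 4), (38, 14)}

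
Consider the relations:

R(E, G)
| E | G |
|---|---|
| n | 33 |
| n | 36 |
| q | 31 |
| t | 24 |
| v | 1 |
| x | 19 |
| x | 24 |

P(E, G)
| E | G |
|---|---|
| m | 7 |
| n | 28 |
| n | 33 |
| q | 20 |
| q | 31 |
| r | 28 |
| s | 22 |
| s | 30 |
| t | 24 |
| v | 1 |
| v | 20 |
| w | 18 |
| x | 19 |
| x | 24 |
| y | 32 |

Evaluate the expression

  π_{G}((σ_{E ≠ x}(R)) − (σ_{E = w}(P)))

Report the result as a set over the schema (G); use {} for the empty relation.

{1, 24, 31, 33, 36}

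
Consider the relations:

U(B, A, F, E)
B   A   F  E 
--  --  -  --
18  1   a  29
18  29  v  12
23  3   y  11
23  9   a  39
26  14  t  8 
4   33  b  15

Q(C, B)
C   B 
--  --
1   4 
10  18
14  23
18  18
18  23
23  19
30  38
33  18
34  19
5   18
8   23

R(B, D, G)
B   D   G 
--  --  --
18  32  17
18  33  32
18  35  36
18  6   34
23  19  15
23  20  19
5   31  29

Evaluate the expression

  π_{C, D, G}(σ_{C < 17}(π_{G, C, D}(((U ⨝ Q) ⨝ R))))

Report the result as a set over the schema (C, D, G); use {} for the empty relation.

{(10, 32, 17), (10, 33, 32), (10, 35, 36), (10, 6, 34), (14, 19, 15), (14, 20, 19), (5, 32, 17), (5, 33, 32), (5, 35, 36), (5, 6, 34), (8, 19, 15), (8, 20, 19)}

U ⋈ Q (natural join on B): {(18, 1, a, 29, 10), (18, 1, a, 29, 18), (18, 1, a, 29, 33), (18, 1, a, 29, 5), (18, 29, v, 12, 10), (18, 29, v, 12, 18), (18, 29, v, 12, 33), (18, 29, v, 12, 5), (23, 3, y, 11, 14), (23, 3, y, 11, 18), (23, 3, y, 11, 8), (23, 9, a, 39, 14), (23, 9, a, 39, 18), (23, 9, a, 39, 8), (4, 33, b, 15, 1)}
(U ⨝ Q) ⋈ R (natural join on B): {(18, 1, a, 29, 10, 32, 17), (18, 1, a, 29, 10, 33, 32), (18, 1, a, 29, 10, 35, 36), (18, 1, a, 29, 10, 6, 34), (18, 1, a, 29, 18, 32, 17), (18, 1, a, 29, 18, 33, 32), (18, 1, a, 29, 18, 35, 36), (18, 1, a, 29, 18, 6, 34), (18, 1, a, 29, 33, 32, 17), (18, 1, a, 29, 33, 33, 32), (18, 1, a, 29, 33, 35, 36), (18, 1, a, 29, 33, 6, 34), (18, 1, a, 29, 5, 32, 17), (18, 1, a, 29, 5, 33, 32), (18, 1, a, 29, 5, 35, 36), (18, 1, a, 29, 5, 6, 34), (18, 29, v, 12, 10, 32, 17), (18, 29, v, 12, 10, 33, 32), (18, 29, v, 12, 10, 35, 36), (18, 29, v, 12, 10, 6, 34), (18, 29, v, 12, 18, 32, 17), (18, 29, v, 12, 18, 33, 32), (18, 29, v, 12, 18, 35, 36), (18, 29, v, 12, 18, 6, 34), (18, 29, v, 12, 33, 32, 17), (18, 29, v, 12, 33, 33, 32), (18, 29, v, 12, 33, 35, 36), (18, 29, v, 12, 33, 6, 34), (18, 29, v, 12, 5, 32, 17), (18, 29, v, 12, 5, 33, 32), (18, 29, v, 12, 5, 35, 36), (18, 29, v, 12, 5, 6, 34), (23, 3, y, 11, 14, 19, 15), (23, 3, y, 11, 14, 20, 19), (23, 3, y, 11, 18, 19, 15), (23, 3, y, 11, 18, 20, 19), (23, 3, y, 11, 8, 19, 15), (23, 3, y, 11, 8, 20, 19), (23, 9, a, 39, 14, 19, 15), (23, 9, a, 39, 14, 20, 19), (23, 9, a, 39, 18, 19, 15), (23, 9, a, 39, 18, 20, 19), (23, 9, a, 39, 8, 19, 15), (23, 9, a, 39, 8, 20, 19)}
π_{G, C, D} gives {(15, 14, 19), (15, 18, 19), (15, 8, 19), (17, 10, 32), (17, 18, 32), (17, 33, 32), (17, 5, 32), (19, 14, 20), (19, 18, 20), (19, 8, 20), (32, 10, 33), (32, 18, 33), (32, 33, 33), (32, 5, 33), (34, 10, 6), (34, 18, 6), (34, 33, 6), (34, 5, 6), (36, 10, 35), (36, 18, 35), (36, 33, 35), (36, 5, 35)} (22 duplicate(s) eliminated).
Filtering on C < 17 leaves {(15, 14, 19), (15, 8, 19), (17, 10, 32), (17, 5, 32), (19, 14, 20), (19, 8, 20), (32, 10, 33), (32, 5, 33), (34, 10, 6), (34, 5, 6), (36, 10, 35), (36, 5, 35)}.
π_{C, D, G} gives {(10, 32, 17), (10, 33, 32), (10, 35, 36), (10, 6, 34), (14, 19, 15), (14, 20, 19), (5, 32, 17), (5, 33, 32), (5, 35, 36), (5, 6, 34), (8, 19, 15), (8, 20, 19)}.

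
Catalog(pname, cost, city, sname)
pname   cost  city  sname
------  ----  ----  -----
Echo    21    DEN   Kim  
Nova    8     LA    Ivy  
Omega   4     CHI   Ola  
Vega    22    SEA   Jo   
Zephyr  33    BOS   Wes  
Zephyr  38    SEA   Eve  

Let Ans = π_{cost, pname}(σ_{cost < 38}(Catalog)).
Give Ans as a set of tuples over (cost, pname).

{(21, Echo), (22, Vega), (33, Zephyr), (4, Omega), (8, Nova)}

Filtering on cost < 38 leaves {(Echo, 21, DEN, Kim), (Nova, 8, LA, Ivy), (Omega, 4, CHI, Ola), (Vega, 22, SEA, Jo), (Zephyr, 33, BOS, Wes)}.
π_{cost, pname} gives {(21, Echo), (22, Vega), (33, Zephyr), (4, Omega), (8, Nova)}.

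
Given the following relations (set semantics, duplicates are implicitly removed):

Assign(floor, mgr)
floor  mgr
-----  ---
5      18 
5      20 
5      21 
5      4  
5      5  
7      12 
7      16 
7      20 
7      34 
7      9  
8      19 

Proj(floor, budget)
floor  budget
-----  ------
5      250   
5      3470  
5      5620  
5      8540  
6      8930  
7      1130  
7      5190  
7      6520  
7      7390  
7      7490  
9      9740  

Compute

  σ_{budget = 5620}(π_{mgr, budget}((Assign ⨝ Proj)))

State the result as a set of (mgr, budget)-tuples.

Joining Assign and Proj on floor yields {(5, 18, 250), (5, 18, 3470), (5, 18, 5620), (5, 18, 8540), (5, 20, 250), (5, 20, 3470), (5, 20, 5620), (5, 20, 8540), (5, 21, 250), (5, 21, 3470), (5, 21, 5620), (5, 21, 8540), (5, 4, 250), (5, 4, 3470), (5, 4, 5620), (5, 4, 8540), (5, 5, 250), (5, 5, 3470), (5, 5, 5620), (5, 5, 8540), (7, 12, 1130), (7, 12, 5190), (7, 12, 6520), (7, 12, 7390), (7, 12, 7490), (7, 16, 1130), (7, 16, 5190), (7, 16, 6520), (7, 16, 7390), (7, 16, 7490), (7, 20, 1130), (7, 20, 5190), (7, 20, 6520), (7, 20, 7390), (7, 20, 7490), (7, 34, 1130), (7, 34, 5190), (7, 34, 6520), (7, 34, 7390), (7, 34, 7490), (7, 9, 1130), (7, 9, 5190), (7, 9, 6520), (7, 9, 7390), (7, 9, 7490)}.
π_{mgr, budget} gives {(12, 1130), (12, 5190), (12, 6520), (12, 7390), (12, 7490), (16, 1130), (16, 5190), (16, 6520), (16, 7390), (16, 7490), (18, 250), (18, 3470), (18, 5620), (18, 8540), (20, 1130), (20, 250), (20, 3470), (20, 5190), (20, 5620), (20, 6520), (20, 7390), (20, 7490), (20, 8540), (21, 250), (21, 3470), (21, 5620), (21, 8540), (34, 1130), (34, 5190), (34, 6520), (34, 7390), (34, 7490), (4, 250), (4, 3470), (4, 5620), (4, 8540), (5, 250), (5, 3470), (5, 5620), (5, 8540), (9, 1130), (9, 5190), (9, 6520), (9, 7390), (9, 7490)}.
Selection budget = 5620: {(18, 5620), (20, 5620), (21, 5620), (4, 5620), (5, 5620)}

{(18, 5620), (20, 5620), (21, 5620), (4, 5620), (5, 5620)}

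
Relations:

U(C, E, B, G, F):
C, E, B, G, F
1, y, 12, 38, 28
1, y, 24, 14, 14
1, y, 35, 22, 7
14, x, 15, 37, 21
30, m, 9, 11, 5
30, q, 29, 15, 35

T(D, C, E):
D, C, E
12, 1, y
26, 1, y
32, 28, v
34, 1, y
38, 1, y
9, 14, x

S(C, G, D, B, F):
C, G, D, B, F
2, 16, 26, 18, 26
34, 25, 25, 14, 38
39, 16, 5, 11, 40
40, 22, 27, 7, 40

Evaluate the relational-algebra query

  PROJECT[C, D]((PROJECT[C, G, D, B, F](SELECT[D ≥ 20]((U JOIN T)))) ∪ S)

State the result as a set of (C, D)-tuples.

U ⋈ T (natural join on C, E): {(1, y, 12, 38, 28, 12), (1, y, 12, 38, 28, 26), (1, y, 12, 38, 28, 34), (1, y, 12, 38, 28, 38), (1, y, 24, 14, 14, 12), (1, y, 24, 14, 14, 26), (1, y, 24, 14, 14, 34), (1, y, 24, 14, 14, 38), (1, y, 35, 22, 7, 12), (1, y, 35, 22, 7, 26), (1, y, 35, 22, 7, 34), (1, y, 35, 22, 7, 38), (14, x, 15, 37, 21, 9)}
Filtering on D ≥ 20 leaves {(1, y, 12, 38, 28, 26), (1, y, 12, 38, 28, 34), (1, y, 12, 38, 28, 38), (1, y, 24, 14, 14, 26), (1, y, 24, 14, 14, 34), (1, y, 24, 14, 14, 38), (1, y, 35, 22, 7, 26), (1, y, 35, 22, 7, 34), (1, y, 35, 22, 7, 38)}.
Projecting to C, G, D, B, F: {(1, 14, 26, 24, 14), (1, 14, 34, 24, 14), (1, 14, 38, 24, 14), (1, 22, 26, 35, 7), (1, 22, 34, 35, 7), (1, 22, 38, 35, 7), (1, 38, 26, 12, 28), (1, 38, 34, 12, 28), (1, 38, 38, 12, 28)}
Union: {(1, 14, 26, 24, 14), (1, 14, 34, 24, 14), (1, 14, 38, 24, 14), (1, 22, 26, 35, 7), (1, 22, 34, 35, 7), (1, 22, 38, 35, 7), (1, 38, 26, 12, 28), (1, 38, 34, 12, 28), (1, 38, 38, 12, 28)} with {(2, 16, 26, 18, 26), (34, 25, 25, 14, 38), (39, 16, 5, 11, 40), (40, 22, 27, 7, 40)} → {(1, 14, 26, 24, 14), (1, 14, 34, 24, 14), (1, 14, 38, 24, 14), (1, 22, 26, 35, 7), (1, 22, 34, 35, 7), (1, 22, 38, 35, 7), (1, 38, 26, 12, 28), (1, 38, 34, 12, 28), (1, 38, 38, 12, 28), (2, 16, 26, 18, 26), (34, 25, 25, 14, 38), (39, 16, 5, 11, 40), (40, 22, 27, 7, 40)}
Projecting to C, D (6 duplicate(s) eliminated): {(1, 26), (1, 34), (1, 38), (2, 26), (34, 25), (39, 5), (40, 27)}

{(1, 26), (1, 34), (1, 38), (2, 26), (34, 25), (39, 5), (40, 27)}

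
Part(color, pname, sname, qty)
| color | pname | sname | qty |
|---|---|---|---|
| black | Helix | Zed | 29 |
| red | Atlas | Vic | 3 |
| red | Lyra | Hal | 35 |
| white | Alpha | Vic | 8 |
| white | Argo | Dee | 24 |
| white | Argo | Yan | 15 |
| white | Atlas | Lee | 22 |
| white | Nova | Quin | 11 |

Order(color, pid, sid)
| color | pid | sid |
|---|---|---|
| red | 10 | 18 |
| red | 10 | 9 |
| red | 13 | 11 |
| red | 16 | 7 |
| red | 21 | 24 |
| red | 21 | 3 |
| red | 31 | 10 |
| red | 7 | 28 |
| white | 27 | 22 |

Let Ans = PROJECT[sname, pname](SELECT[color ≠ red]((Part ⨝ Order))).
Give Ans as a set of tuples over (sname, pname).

Joining Part and Order on color yields {(red, Atlas, Vic, 3, 10, 18), (red, Atlas, Vic, 3, 10, 9), (red, Atlas, Vic, 3, 13, 11), (red, Atlas, Vic, 3, 16, 7), (red, Atlas, Vic, 3, 21, 24), (red, Atlas, Vic, 3, 21, 3), (red, Atlas, Vic, 3, 31, 10), (red, Atlas, Vic, 3, 7, 28), (red, Lyra, Hal, 35, 10, 18), (red, Lyra, Hal, 35, 10, 9), (red, Lyra, Hal, 35, 13, 11), (red, Lyra, Hal, 35, 16, 7), (red, Lyra, Hal, 35, 21, 24), (red, Lyra, Hal, 35, 21, 3), (red, Lyra, Hal, 35, 31, 10), (red, Lyra, Hal, 35, 7, 28), (white, Alpha, Vic, 8, 27, 22), (white, Argo, Dee, 24, 27, 22), (white, Argo, Yan, 15, 27, 22), (white, Atlas, Lee, 22, 27, 22), (white, Nova, Quin, 11, 27, 22)}.
Selection color ≠ red: {(white, Alpha, Vic, 8, 27, 22), (white, Argo, Dee, 24, 27, 22), (white, Argo, Yan, 15, 27, 22), (white, Atlas, Lee, 22, 27, 22), (white, Nova, Quin, 11, 27, 22)}
Projecting to sname, pname: {(Dee, Argo), (Lee, Atlas), (Quin, Nova), (Vic, Alpha), (Yan, Argo)}

{(Dee, Argo), (Lee, Atlas), (Quin, Nova), (Vic, Alpha), (Yan, Argo)}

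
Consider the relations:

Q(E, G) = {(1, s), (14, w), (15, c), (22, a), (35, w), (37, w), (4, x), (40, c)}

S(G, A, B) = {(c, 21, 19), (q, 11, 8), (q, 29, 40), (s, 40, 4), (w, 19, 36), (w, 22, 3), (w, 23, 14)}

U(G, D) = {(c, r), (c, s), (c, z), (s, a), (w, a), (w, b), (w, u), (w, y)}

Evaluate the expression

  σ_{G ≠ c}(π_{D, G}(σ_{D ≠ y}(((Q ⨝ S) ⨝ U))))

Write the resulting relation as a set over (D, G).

Natural join on G: {(1, s, 40, 4), (14, w, 19, 36), (14, w, 22, 3), (14, w, 23, 14), (15, c, 21, 19), (35, w, 19, 36), (35, w, 22, 3), (35, w, 23, 14), (37, w, 19, 36), (37, w, 22, 3), (37, w, 23, 14), (40, c, 21, 19)}
Natural join on G: {(1, s, 40, 4, a), (14, w, 19, 36, a), (14, w, 19, 36, b), (14, w, 19, 36, u), (14, w, 19, 36, y), (14, w, 22, 3, a), (14, w, 22, 3, b), (14, w, 22, 3, u), (14, w, 22, 3, y), (14, w, 23, 14, a), (14, w, 23, 14, b), (14, w, 23, 14, u), (14, w, 23, 14, y), (15, c, 21, 19, r), (15, c, 21, 19, s), (15, c, 21, 19, z), (35, w, 19, 36, a), (35, w, 19, 36, b), (35, w, 19, 36, u), (35, w, 19, 36, y), (35, w, 22, 3, a), (35, w, 22, 3, b), (35, w, 22, 3, u), (35, w, 22, 3, y), (35, w, 23, 14, a), (35, w, 23, 14, b), (35, w, 23, 14, u), (35, w, 23, 14, y), (37, w, 19, 36, a), (37, w, 19, 36, b), (37, w, 19, 36, u), (37, w, 19, 36, y), (37, w, 22, 3, a), (37, w, 22, 3, b), (37, w, 22, 3, u), (37, w, 22, 3, y), (37, w, 23, 14, a), (37, w, 23, 14, b), (37, w, 23, 14, u), (37, w, 23, 14, y), (40, c, 21, 19, r), (40, c, 21, 19, s), (40, c, 21, 19, z)}
σ[D ≠ y]: keep tuples satisfying D ≠ y → {(1, s, 40, 4, a), (14, w, 19, 36, a), (14, w, 19, 36, b), (14, w, 19, 36, u), (14, w, 22, 3, a), (14, w, 22, 3, b), (14, w, 22, 3, u), (14, w, 23, 14, a), (14, w, 23, 14, b), (14, w, 23, 14, u), (15, c, 21, 19, r), (15, c, 21, 19, s), (15, c, 21, 19, z), (35, w, 19, 36, a), (35, w, 19, 36, b), (35, w, 19, 36, u), (35, w, 22, 3, a), (35, w, 22, 3, b), (35, w, 22, 3, u), (35, w, 23, 14, a), (35, w, 23, 14, b), (35, w, 23, 14, u), (37, w, 19, 36, a), (37, w, 19, 36, b), (37, w, 19, 36, u), (37, w, 22, 3, a), (37, w, 22, 3, b), (37, w, 22, 3, u), (37, w, 23, 14, a), (37, w, 23, 14, b), (37, w, 23, 14, u), (40, c, 21, 19, r), (40, c, 21, 19, s), (40, c, 21, 19, z)}
Projecting to D, G (27 duplicate(s) eliminated): {(a, s), (a, w), (b, w), (r, c), (s, c), (u, w), (z, c)}
σ[G ≠ c]: keep tuples satisfying G ≠ c → {(a, s), (a, w), (b, w), (u, w)}

{(a, s), (a, w), (b, w), (u, w)}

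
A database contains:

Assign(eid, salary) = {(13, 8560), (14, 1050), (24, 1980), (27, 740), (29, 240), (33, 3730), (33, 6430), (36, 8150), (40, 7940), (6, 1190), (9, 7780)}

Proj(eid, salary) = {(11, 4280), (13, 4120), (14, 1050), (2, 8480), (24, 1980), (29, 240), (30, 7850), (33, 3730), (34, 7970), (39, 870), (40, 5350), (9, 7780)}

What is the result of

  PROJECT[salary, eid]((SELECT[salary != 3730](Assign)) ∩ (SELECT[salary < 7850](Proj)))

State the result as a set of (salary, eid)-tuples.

{(1050, 14), (1980, 24), (240, 29), (7780, 9)}

Apply σ_{salary != 3730}; surviving tuples: {(13, 8560), (14, 1050), (24, 1980), (27, 740), (29, 240), (33, 6430), (36, 8150), (40, 7940), (6, 1190), (9, 7780)}
Apply σ_{salary < 7850}; surviving tuples: {(11, 4280), (13, 4120), (14, 1050), (24, 1980), (29, 240), (33, 3730), (39, 870), (40, 5350), (9, 7780)}
Set intersection of the two operands is {(14, 1050), (24, 1980), (29, 240), (9, 7780)}.
Projecting to salary, eid: {(1050, 14), (1980, 24), (240, 29), (7780, 9)}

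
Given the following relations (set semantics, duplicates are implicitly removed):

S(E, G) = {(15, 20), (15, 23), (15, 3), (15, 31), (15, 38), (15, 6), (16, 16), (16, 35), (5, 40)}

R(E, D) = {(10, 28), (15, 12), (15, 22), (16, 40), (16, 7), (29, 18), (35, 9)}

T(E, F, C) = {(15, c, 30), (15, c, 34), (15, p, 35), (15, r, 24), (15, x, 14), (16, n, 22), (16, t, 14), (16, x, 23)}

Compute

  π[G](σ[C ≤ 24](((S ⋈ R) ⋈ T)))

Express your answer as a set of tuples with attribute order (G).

{16, 20, 23, 3, 31, 35, 38, 6}

Joining S and R on E yields {(15, 20, 12), (15, 20, 22), (15, 23, 12), (15, 23, 22), (15, 3, 12), (15, 3, 22), (15, 31, 12), (15, 31, 22), (15, 38, 12), (15, 38, 22), (15, 6, 12), (15, 6, 22), (16, 16, 40), (16, 16, 7), (16, 35, 40), (16, 35, 7)}.
Joining (S ⋈ R) and T on E yields {(15, 20, 12, c, 30), (15, 20, 12, c, 34), (15, 20, 12, p, 35), (15, 20, 12, r, 24), (15, 20, 12, x, 14), (15, 20, 22, c, 30), (15, 20, 22, c, 34), (15, 20, 22, p, 35), (15, 20, 22, r, 24), (15, 20, 22, x, 14), (15, 23, 12, c, 30), (15, 23, 12, c, 34), (15, 23, 12, p, 35), (15, 23, 12, r, 24), (15, 23, 12, x, 14), (15, 23, 22, c, 30), (15, 23, 22, c, 34), (15, 23, 22, p, 35), (15, 23, 22, r, 24), (15, 23, 22, x, 14), (15, 3, 12, c, 30), (15, 3, 12, c, 34), (15, 3, 12, p, 35), (15, 3, 12, r, 24), (15, 3, 12, x, 14), (15, 3, 22, c, 30), (15, 3, 22, c, 34), (15, 3, 22, p, 35), (15, 3, 22, r, 24), (15, 3, 22, x, 14), (15, 31, 12, c, 30), (15, 31, 12, c, 34), (15, 31, 12, p, 35), (15, 31, 12, r, 24), (15, 31, 12, x, 14), (15, 31, 22, c, 30), (15, 31, 22, c, 34), (15, 31, 22, p, 35), (15, 31, 22, r, 24), (15, 31, 22, x, 14), (15, 38, 12, c, 30), (15, 38, 12, c, 34), (15, 38, 12, p, 35), (15, 38, 12, r, 24), (15, 38, 12, x, 14), (15, 38, 22, c, 30), (15, 38, 22, c, 34), (15, 38, 22, p, 35), (15, 38, 22, r, 24), (15, 38, 22, x, 14), (15, 6, 12, c, 30), (15, 6, 12, c, 34), (15, 6, 12, p, 35), (15, 6, 12, r, 24), (15, 6, 12, x, 14), (15, 6, 22, c, 30), (15, 6, 22, c, 34), (15, 6, 22, p, 35), (15, 6, 22, r, 24), (15, 6, 22, x, 14), (16, 16, 40, n, 22), (16, 16, 40, t, 14), (16, 16, 40, x, 23), (16, 16, 7, n, 22), (16, 16, 7, t, 14), (16, 16, 7, x, 23), (16, 35, 40, n, 22), (16, 35, 40, t, 14), (16, 35, 40, x, 23), (16, 35, 7, n, 22), (16, 35, 7, t, 14), (16, 35, 7, x, 23)}.
Apply σ_{C ≤ 24}; surviving tuples: {(15, 20, 12, r, 24), (15, 20, 12, x, 14), (15, 20, 22, r, 24), (15, 20, 22, x, 14), (15, 23, 12, r, 24), (15, 23, 12, x, 14), (15, 23, 22, r, 24), (15, 23, 22, x, 14), (15, 3, 12, r, 24), (15, 3, 12, x, 14), (15, 3, 22, r, 24), (15, 3, 22, x, 14), (15, 31, 12, r, 24), (15, 31, 12, x, 14), (15, 31, 22, r, 24), (15, 31, 22, x, 14), (15, 38, 12, r, 24), (15, 38, 12, x, 14), (15, 38, 22, r, 24), (15, 38, 22, x, 14), (15, 6, 12, r, 24), (15, 6, 12, x, 14), (15, 6, 22, r, 24), (15, 6, 22, x, 14), (16, 16, 40, n, 22), (16, 16, 40, t, 14), (16, 16, 40, x, 23), (16, 16, 7, n, 22), (16, 16, 7, t, 14), (16, 16, 7, x, 23), (16, 35, 40, n, 22), (16, 35, 40, t, 14), (16, 35, 40, x, 23), (16, 35, 7, n, 22), (16, 35, 7, t, 14), (16, 35, 7, x, 23)}
Projecting to G (28 duplicate(s) eliminated): {16, 20, 23, 3, 31, 35, 38, 6}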